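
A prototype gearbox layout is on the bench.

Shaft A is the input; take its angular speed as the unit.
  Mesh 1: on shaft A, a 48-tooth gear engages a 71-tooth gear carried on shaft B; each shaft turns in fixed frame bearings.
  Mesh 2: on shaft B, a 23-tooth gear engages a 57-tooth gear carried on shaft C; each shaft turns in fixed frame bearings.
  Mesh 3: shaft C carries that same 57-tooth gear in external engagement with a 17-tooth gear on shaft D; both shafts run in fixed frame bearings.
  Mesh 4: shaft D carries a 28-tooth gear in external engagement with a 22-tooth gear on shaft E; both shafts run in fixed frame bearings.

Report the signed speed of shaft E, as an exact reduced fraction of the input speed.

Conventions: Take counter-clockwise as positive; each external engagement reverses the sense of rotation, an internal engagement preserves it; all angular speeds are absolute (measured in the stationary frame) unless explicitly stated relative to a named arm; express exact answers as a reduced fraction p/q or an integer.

15456/13277

4-mesh fixed-axis compound train (all bearings frame-fixed)
mesh 1 [48T→71T]: |ω|/ω_in = 1×48/71 = 48/71, sense flips to −
mesh 2 [23T→57T]: |ω|/ω_in = (48/71)×23/57 = 368/1349, sense flips to +
mesh 3 [57T→17T]: |ω|/ω_in = (368/1349)×57/17 = 1104/1207, sense flips to −
mesh 4 [28T→22T]: |ω|/ω_in = (1104/1207)×28/22 = 15456/13277, sense flips to +
signed output speed (× input speed) = 15456/13277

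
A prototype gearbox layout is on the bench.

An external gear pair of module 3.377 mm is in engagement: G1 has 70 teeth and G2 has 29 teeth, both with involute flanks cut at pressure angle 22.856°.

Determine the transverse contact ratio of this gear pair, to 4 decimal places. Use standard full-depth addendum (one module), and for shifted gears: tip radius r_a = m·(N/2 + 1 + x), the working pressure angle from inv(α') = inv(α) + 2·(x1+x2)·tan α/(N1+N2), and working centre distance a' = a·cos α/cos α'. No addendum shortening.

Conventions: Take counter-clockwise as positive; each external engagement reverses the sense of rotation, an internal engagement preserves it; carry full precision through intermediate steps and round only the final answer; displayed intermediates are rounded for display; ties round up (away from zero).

1.5972

recognized (one external pair, fixed centres): single-mesh tooth geometry, m = 3.377, N1 = 70, N2 = 29
base radii: r_b1 = 108.914797, r_b2 = 45.121844
tip radii: r_a1 = 121.572000, r_a2 = 52.343500
no profile shift: α' = α, a' = a
action lengths: √(r_a1²−r_b1²) = 54.012205, √(r_a2²−r_b2²) = 26.530382
base pitch p_b = π·m·cos α = 9.776169
CR = (54.012205 + 26.530382 − 167.161500·sin 22.85600°)/9.776169 = 1.597181
contact ratio ≈ 1.5972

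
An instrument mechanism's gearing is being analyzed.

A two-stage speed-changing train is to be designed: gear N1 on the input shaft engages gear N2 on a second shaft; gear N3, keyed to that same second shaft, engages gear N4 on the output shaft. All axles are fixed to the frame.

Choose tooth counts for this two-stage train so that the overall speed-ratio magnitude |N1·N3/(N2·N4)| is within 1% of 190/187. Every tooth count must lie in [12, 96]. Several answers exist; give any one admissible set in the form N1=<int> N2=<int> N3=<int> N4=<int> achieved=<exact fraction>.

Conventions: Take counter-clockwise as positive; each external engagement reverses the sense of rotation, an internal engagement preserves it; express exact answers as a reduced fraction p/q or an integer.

N1=19 N2=17 N3=20 N4=22 achieved=190/187

design class (target 190/187): fixed-axis compound train
target = 190/187 in lowest terms: an exact hit needs N1·N3 = k·190 and N2·N4 = k·187 for one integer k, every count in [12, 96]; additionally prefer no 1:1 stage (N1 ≠ N2, N3 ≠ N4)
k = 1: no 1:1-free in-range split of k·190 and k·187 into factor pairs; take k = 2
k = 2: N1·N3 = 380 = 19·20, N2·N4 = 374 = 17·22
achieved = 19·20/(17·22) = 190/187; |achieved − target| = 0 ≤ 19/1870 ✓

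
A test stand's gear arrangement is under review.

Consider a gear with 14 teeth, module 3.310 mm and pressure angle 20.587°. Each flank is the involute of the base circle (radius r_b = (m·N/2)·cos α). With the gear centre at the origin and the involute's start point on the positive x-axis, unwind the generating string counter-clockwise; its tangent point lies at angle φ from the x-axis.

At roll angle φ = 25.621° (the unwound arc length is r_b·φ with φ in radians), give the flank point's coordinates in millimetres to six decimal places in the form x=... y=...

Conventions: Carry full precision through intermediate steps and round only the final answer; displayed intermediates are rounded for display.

x=23.751756 y=0.633660

topology: single-mesh involute geometry — m = 3.310, N = 14
pitch radius r_p = m·N/2 = 3.310·14/2 = 23.170000
base radius r_b = r_p·cos α = 23.170000·cos 20.587° = 21.690349
roll angle φ = 25.621° = 0.44717081 rad
x = r_b·(cos φ + φ·sin φ) = 23.751756
y = r_b·(sin φ − φ·cos φ) = 0.633660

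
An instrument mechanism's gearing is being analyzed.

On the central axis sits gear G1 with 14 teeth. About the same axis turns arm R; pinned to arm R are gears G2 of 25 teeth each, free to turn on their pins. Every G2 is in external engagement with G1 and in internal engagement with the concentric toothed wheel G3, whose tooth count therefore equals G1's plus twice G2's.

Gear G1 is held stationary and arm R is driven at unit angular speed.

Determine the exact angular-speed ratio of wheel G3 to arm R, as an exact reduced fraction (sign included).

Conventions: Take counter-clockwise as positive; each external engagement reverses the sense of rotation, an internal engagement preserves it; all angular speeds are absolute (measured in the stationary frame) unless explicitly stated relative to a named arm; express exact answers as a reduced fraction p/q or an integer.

39/32

class = planetary set [G3 = 14+2·25 = 64; Willis about the carrier]
ring teeth: 14 + 2·25 = 64
14(ω_sun−ω_arm) = −64(ω_ring−ω_arm),  ω_sun = 0, ω_arm = 1
ω_ring = 1 − (14/64)(0−1) = 39/32
ω_out/ω_in = 39/32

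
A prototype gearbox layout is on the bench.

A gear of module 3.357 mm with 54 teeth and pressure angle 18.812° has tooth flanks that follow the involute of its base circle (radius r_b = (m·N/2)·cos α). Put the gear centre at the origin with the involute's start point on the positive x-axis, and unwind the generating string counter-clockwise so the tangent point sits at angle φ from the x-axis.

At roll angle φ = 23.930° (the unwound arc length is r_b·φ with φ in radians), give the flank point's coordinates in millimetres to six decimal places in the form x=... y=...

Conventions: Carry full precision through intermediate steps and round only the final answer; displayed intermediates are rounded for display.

x=92.957168 y=2.047470

single-mesh involute tooth geometry (54T wheel at module 3.357)
pitch radius r_p = m·N/2 = 3.357·54/2 = 90.639000
base radius r_b = r_p·cos α = 90.639000·cos 18.812° = 85.797223
roll angle φ = 23.930° = 0.41765729 rad
x = r_b·(cos φ + φ·sin φ) = 92.957168
y = r_b·(sin φ − φ·cos φ) = 2.047470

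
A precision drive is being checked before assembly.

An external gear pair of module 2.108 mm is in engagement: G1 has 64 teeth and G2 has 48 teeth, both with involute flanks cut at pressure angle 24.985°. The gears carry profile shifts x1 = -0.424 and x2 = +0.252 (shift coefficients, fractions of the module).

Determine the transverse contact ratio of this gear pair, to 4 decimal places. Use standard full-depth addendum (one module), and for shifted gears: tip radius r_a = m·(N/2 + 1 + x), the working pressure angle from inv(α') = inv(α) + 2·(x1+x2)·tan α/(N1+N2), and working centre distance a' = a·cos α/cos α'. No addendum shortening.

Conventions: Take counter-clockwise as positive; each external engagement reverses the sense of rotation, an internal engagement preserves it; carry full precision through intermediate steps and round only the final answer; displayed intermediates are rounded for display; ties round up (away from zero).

1.5491

class = single-mesh tooth geometry [involute pair 64T × 48T, m = 2.108]
base radii: r_b1 = 61.143359, r_b2 = 45.857520
tip radii: r_a1 = 68.670208, r_a2 = 53.231216
inv(α') = inv(24.985°) + 2·(-0.424+0.252)·tan α/(64+48) = 0.02848721  ⇒  α' = 24.60067°
a' = a·cos α / cos α' = 118.0480·cos 24.985°/cos 24.60067° = 117.682802
action lengths: √(r_a1²−r_b1²) = 31.258392, √(r_a2²−r_b2²) = 27.030543
base pitch p_b = π·m·cos α = 6.002735
CR = (31.258392 + 27.030543 − 117.682802·sin 24.60067°)/6.002735 = 1.549059
contact ratio ≈ 1.5491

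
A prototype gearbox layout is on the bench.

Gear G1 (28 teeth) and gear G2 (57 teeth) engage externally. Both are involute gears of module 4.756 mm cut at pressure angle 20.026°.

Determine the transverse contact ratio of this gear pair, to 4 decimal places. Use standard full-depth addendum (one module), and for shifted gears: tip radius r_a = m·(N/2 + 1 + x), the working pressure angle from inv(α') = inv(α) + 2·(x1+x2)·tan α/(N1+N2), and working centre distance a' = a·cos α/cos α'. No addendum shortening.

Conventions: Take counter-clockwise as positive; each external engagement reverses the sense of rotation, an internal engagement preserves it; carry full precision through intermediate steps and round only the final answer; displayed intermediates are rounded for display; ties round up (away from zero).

1.7060

single-mesh involute tooth geometry (28T engaging 57T at module 4.756)
base radii: r_b1 = 62.558153, r_b2 = 127.350526
tip radii: r_a1 = 71.340000, r_a2 = 140.302000
no profile shift: α' = α, a' = a
action lengths: √(r_a1²−r_b1²) = 34.291006, √(r_a2²−r_b2²) = 58.876947
base pitch p_b = π·m·cos α = 14.038017
CR = (34.291006 + 58.876947 − 202.130000·sin 20.02600°)/14.038017 = 1.706027
contact ratio ≈ 1.7060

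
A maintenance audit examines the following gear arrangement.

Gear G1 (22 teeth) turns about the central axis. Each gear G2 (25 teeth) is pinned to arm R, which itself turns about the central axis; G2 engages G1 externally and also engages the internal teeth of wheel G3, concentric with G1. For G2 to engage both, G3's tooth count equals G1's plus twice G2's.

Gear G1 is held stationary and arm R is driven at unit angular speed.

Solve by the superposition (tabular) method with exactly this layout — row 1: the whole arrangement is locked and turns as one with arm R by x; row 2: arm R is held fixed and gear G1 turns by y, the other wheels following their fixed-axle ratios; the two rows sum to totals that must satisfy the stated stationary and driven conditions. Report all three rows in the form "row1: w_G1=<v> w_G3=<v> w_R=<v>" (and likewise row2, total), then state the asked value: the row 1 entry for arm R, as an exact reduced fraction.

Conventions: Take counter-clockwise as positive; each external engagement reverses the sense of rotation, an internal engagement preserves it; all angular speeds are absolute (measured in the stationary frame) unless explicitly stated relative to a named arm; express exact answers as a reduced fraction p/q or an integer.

planetary set (22T centre, 25T on arm, 72T internal) — Willis relation
row 1: whole set turns with the arm by x
row 2: sun turns y, ring = −(22/72)·y, arm 0
boundary: total ω_sun = x + y = 0 and total ω_arm = x = 1  ⇒  y = -1, x = 1
row 2 ring = −(22/72)·(-1) = 11/36
totals (row 1 + row 2): sun 1 + (-1) = 0, ring 1 + 11/36 = 47/36, arm 1 + 0 = 1
asked cell (row1, arm) = 1

row1: w_G1=1 w_G3=1 w_R=1
row2: w_G1=-1 w_G3=11/36 w_R=0
total: w_G1=0 w_G3=47/36 w_R=1
asked value: 1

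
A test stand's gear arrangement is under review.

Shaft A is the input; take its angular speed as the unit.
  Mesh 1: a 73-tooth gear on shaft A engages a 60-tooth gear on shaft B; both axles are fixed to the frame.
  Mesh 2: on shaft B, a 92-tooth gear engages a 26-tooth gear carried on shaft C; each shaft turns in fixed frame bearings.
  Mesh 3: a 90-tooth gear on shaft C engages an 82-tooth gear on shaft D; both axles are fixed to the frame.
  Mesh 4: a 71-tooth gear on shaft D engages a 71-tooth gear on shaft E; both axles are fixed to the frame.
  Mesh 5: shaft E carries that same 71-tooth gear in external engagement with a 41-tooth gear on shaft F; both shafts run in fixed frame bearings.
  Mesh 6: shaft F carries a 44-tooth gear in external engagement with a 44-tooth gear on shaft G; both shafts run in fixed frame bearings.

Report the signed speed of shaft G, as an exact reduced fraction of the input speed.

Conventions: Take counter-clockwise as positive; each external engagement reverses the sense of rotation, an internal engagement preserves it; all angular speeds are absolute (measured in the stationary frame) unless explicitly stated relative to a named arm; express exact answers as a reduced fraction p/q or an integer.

6-mesh fixed-axis compound train (all bearings frame-fixed)
mesh 1 [73T→60T]: |ω|/ω_in = 1×73/60 = 73/60, sense flips to −
mesh 2 [92T→26T]: |ω|/ω_in = (73/60)×92/26 = 1679/390, sense flips to +
mesh 3 [90T→82T]: |ω|/ω_in = (1679/390)×90/82 = 5037/1066, sense flips to −
mesh 4 [71T→71T]: |ω|/ω_in = (5037/1066)×71/71 = 5037/1066, sense flips to +
mesh 5 [71T→41T]: |ω|/ω_in = (5037/1066)×71/41 = 357627/43706, sense flips to −
mesh 6 [44T→44T]: |ω|/ω_in = (357627/43706)×44/44 = 357627/43706, sense flips to +
signed output speed (× input speed) = 357627/43706

357627/43706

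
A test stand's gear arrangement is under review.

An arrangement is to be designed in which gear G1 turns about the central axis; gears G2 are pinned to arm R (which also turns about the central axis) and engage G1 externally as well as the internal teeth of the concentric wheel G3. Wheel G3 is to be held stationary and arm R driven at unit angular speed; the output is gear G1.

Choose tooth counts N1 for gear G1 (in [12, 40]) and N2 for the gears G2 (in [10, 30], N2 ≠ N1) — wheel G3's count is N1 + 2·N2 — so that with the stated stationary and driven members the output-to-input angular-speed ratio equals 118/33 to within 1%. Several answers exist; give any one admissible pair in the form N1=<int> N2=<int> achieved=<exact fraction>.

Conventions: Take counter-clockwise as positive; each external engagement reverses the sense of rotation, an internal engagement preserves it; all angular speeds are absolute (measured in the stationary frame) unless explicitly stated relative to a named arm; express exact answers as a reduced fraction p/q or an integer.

N1=33 N2=26 achieved=118/33

planetary set to be sized for 118/33 (Willis relation)
Willis with ω_ring = 0: ω_sun/ω_arm = (N1+N3)/N1; set equal to 118/33  ⇒  N3/N1 = 118/33 − 1 = 85/33
N3 = N1 + 2·N2  ⇒  N2/N1 = (N3/N1 − 1)/2 = (85/33 − 1)/2 = 26/33
smallest multiple with N1 ≥ 12 and N2 ≥ 10: k = 1  ⇒  N1 = 1·33 = 33, N2 = 1·26 = 26 (N1 ≤ 40, N2 ≤ 30, N2 ≠ N1 ✓), N3 = 33 + 2·26 = 85
check: (N1+N3)/N1 with N1 = 33, N3 = 85 gives 118/33; |achieved − target| = 0 ≤ 59/1650 ✓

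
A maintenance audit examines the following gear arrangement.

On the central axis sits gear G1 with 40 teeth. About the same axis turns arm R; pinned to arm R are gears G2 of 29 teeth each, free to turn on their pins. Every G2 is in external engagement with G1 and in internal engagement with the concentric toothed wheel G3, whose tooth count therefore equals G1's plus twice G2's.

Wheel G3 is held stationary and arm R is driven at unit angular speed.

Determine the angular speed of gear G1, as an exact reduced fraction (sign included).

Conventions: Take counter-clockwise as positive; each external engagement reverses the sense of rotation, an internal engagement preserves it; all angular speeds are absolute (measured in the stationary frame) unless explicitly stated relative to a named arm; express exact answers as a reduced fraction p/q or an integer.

planetary set (40T centre, 29T on arm, 98T internal) — Willis relation
ring teeth: 40 + 2·29 = 98
40(ω_sun−ω_arm) = −98(ω_ring−ω_arm),  ω_ring = 0, ω_arm = 1
ω_sun = 1 − (98/40)(0−1) = 69/20
exact speed ratio = 69/20

69/20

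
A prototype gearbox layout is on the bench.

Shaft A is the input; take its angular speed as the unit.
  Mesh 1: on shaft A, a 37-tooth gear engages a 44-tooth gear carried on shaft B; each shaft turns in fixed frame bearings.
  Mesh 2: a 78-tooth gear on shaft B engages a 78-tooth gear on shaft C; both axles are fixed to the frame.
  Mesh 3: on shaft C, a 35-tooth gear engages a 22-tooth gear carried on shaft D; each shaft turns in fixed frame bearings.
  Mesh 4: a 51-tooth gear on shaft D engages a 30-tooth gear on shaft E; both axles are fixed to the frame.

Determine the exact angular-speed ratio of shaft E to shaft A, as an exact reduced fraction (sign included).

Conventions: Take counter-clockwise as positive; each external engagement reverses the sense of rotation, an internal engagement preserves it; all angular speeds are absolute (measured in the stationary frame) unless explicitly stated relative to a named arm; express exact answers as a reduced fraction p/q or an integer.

class = fixed-axis compound train [4 meshes; 4 ratios multiply, 4 sense flips]
mesh 1 [37T→44T]: running ratio 37/44, sense −
mesh 2 [78T→78T]: running ratio 37/44, sense +
mesh 3 [35T→22T]: running ratio 1295/968, sense −
mesh 4 [51T→30T]: running ratio 4403/1936, sense +
ω_out/ω_in = 4403/1936

4403/1936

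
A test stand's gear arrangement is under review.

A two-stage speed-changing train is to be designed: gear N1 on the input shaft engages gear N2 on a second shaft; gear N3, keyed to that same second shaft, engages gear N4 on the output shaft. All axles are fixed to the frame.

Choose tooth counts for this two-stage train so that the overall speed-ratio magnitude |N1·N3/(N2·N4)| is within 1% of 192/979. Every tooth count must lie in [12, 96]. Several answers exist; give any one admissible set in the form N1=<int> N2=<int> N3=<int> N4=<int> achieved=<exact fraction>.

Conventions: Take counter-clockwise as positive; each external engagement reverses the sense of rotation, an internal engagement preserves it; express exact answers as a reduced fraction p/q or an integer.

class = fixed-axis compound train [2-stage, 192/979 wanted]
target = 192/979 in lowest terms: an exact hit needs N1·N3 = k·192 and N2·N4 = k·979 for one integer k, every count in [12, 96]; additionally prefer no 1:1 stage (N1 ≠ N2, N3 ≠ N4)
k = 1: no 1:1-free in-range split of k·192 and k·979 into factor pairs; take k = 2
k = 2: N1·N3 = 384 = 12·32, N2·N4 = 1958 = 22·89
achieved = 12·32/(22·89) = 192/979; |achieved − target| = 0 ≤ 48/24475 ✓

N1=12 N2=22 N3=32 N4=89 achieved=192/979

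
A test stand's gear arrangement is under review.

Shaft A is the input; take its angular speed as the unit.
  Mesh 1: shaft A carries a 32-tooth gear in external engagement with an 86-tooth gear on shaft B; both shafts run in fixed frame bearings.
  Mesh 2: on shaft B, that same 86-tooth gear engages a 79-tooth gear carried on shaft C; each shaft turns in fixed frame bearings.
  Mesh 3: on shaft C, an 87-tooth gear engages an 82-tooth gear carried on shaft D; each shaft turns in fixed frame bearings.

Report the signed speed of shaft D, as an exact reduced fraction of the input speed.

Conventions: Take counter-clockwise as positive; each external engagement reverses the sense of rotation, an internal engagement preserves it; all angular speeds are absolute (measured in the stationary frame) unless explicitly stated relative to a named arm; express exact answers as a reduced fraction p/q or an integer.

3-mesh fixed-axis compound train (all bearings frame-fixed)
mesh 1 [32T→86T]: |ω|/ω_in = 1×32/86 = 16/43, sense flips to −
mesh 2 [86T→79T]: |ω|/ω_in = (16/43)×86/79 = 32/79, sense flips to +
mesh 3 [87T→82T]: |ω|/ω_in = (32/79)×87/82 = 1392/3239, sense flips to −
signed output speed (× input speed) = -1392/3239

-1392/3239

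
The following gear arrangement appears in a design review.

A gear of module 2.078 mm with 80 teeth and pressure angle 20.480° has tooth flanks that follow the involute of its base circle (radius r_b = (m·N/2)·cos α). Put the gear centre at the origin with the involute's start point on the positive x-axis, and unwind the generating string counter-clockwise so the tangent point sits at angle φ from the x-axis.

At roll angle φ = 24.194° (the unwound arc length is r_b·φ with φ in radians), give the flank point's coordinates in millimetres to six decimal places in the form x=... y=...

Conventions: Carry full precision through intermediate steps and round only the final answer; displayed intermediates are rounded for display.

topology: single-mesh involute geometry — m = 2.078, N = 80
pitch radius r_p = m·N/2 = 2.078·80/2 = 83.120000
base radius r_b = r_p·cos α = 83.120000·cos 20.480° = 77.866349
roll angle φ = 24.194° = 0.42226496 rad
x = r_b·(cos φ + φ·sin φ) = 84.502028
y = r_b·(sin φ − φ·cos φ) = 1.919641

x=84.502028 y=1.919641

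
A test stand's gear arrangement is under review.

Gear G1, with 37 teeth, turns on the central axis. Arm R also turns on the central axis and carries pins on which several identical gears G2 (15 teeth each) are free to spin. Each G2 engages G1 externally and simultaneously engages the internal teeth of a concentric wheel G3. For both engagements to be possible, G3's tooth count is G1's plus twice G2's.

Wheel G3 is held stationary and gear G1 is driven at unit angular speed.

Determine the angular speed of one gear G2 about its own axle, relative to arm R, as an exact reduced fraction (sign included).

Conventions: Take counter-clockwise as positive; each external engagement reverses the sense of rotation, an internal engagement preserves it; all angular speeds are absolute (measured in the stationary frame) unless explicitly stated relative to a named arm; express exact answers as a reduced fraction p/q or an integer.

planetary set (37T centre, 15T on arm, 67T internal) — Willis relation
ring teeth: 37 + 2·15 = 67
37(ω_sun−ω_arm) = −67(ω_ring−ω_arm),  ω_ring = 0, ω_sun = 1
37(1−ω_arm) = −67(0−ω_arm)  ⇒  104·ω_arm = 37  ⇒  ω_arm = 37/104
sun–planet mesh: 37·(1−37/104) = −15·(ω_p−ω_arm)  ⇒  ω_p−ω_arm = -2479/1560
exact speed ratio = -2479/1560

-2479/1560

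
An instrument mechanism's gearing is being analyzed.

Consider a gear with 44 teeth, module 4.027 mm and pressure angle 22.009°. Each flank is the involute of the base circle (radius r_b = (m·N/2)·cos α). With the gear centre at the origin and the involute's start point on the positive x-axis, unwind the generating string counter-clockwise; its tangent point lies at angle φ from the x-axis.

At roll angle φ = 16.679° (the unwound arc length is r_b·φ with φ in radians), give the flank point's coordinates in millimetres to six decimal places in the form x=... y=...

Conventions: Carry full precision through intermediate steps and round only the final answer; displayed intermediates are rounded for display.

x=85.544554 y=0.669698

class = single-mesh tooth geometry [base-circle involute, m = 4.027, 44T]
pitch radius r_p = m·N/2 = 4.027·44/2 = 88.594000
base radius r_b = r_p·cos α = 88.594000·cos 22.009° = 82.137712
roll angle φ = 16.679° = 0.29110347 rad
x = r_b·(cos φ + φ·sin φ) = 85.544554
y = r_b·(sin φ − φ·cos φ) = 0.669698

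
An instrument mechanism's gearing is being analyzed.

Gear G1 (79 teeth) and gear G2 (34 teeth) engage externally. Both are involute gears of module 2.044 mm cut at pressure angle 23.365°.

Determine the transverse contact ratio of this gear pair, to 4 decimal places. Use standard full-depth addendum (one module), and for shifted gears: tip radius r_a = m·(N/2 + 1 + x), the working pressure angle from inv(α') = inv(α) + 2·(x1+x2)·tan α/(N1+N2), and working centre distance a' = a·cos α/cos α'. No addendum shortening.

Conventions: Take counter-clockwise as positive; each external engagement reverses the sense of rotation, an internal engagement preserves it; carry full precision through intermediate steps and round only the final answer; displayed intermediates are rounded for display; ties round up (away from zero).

topology: single-mesh involute geometry — m = 2.044, 79T/34T pair
base radii: r_b1 = 74.117246, r_b2 = 31.898562
tip radii: r_a1 = 82.782000, r_a2 = 36.792000
no profile shift: α' = α, a' = a
action lengths: √(r_a1²−r_b1²) = 36.871307, √(r_a2²−r_b2²) = 18.333931
base pitch p_b = π·m·cos α = 5.894840
CR = (36.871307 + 18.333931 − 115.486000·sin 23.36500°)/5.894840 = 1.595458
contact ratio ≈ 1.5955

1.5955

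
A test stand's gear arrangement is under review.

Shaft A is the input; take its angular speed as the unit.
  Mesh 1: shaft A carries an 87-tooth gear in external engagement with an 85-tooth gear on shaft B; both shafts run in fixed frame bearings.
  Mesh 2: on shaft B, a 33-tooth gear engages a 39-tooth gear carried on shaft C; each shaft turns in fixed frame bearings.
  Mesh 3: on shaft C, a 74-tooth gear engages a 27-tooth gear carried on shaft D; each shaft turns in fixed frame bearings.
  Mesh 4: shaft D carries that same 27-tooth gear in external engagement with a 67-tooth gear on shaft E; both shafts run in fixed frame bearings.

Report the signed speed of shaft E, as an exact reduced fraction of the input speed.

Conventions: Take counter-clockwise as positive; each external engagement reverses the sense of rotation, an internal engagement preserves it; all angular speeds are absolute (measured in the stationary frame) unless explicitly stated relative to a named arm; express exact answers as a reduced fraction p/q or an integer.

4-mesh fixed-axis compound train (all bearings frame-fixed)
mesh 1 [87T→85T]: |ω|/ω_in = 1×87/85 = 87/85, sense flips to −
mesh 2 [33T→39T]: |ω|/ω_in = (87/85)×33/39 = 957/1105, sense flips to +
mesh 3 [74T→27T]: |ω|/ω_in = (957/1105)×74/27 = 23606/9945, sense flips to −
mesh 4 [27T→67T]: |ω|/ω_in = (23606/9945)×27/67 = 70818/74035, sense flips to +
signed output speed (× input speed) = 70818/74035

70818/74035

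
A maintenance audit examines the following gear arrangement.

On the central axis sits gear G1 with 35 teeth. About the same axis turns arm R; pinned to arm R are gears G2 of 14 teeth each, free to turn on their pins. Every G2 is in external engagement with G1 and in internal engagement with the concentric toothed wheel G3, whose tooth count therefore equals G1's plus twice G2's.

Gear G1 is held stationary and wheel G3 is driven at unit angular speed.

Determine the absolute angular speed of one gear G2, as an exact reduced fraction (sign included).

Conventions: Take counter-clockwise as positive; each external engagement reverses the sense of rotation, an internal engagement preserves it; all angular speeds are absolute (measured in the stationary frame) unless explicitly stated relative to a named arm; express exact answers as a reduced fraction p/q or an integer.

9/4

class = planetary set [G3 = 35+2·14 = 63; Willis about the carrier]
ring teeth: 35 + 2·14 = 63
35(ω_sun−ω_arm) = −63(ω_ring−ω_arm),  ω_sun = 0, ω_ring = 1
35(0−ω_arm) = −63(1−ω_arm)  ⇒  98·ω_arm = 63  ⇒  ω_arm = 9/14
sun–planet mesh: 35·(0−9/14) = −14·(ω_p−ω_arm)  ⇒  ω_p−ω_arm = 45/28
ω_p = 9/14 + 45/28 = 9/4
exact speed ratio = 9/4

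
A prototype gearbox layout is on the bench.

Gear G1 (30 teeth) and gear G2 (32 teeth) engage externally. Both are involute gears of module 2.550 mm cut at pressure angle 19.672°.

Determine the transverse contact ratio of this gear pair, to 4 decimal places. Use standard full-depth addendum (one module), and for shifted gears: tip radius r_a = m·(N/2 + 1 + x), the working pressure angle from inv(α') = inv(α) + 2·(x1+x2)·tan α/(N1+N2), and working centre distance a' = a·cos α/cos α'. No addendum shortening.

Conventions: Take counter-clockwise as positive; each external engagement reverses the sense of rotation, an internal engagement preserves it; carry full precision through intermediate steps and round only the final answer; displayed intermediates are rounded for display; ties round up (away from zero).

1.6752

topology: single-mesh involute geometry — m = 2.550, 30T/32T pair
base radii: r_b1 = 36.017545, r_b2 = 38.418715
tip radii: r_a1 = 40.800000, r_a2 = 43.350000
no profile shift: α' = α, a' = a
action lengths: √(r_a1²−r_b1²) = 19.167067, √(r_a2²−r_b2²) = 20.080459
base pitch p_b = π·m·cos α = 7.543497
CR = (19.167067 + 20.080459 − 79.050000·sin 19.67200°)/7.543497 = 1.675154
contact ratio ≈ 1.6752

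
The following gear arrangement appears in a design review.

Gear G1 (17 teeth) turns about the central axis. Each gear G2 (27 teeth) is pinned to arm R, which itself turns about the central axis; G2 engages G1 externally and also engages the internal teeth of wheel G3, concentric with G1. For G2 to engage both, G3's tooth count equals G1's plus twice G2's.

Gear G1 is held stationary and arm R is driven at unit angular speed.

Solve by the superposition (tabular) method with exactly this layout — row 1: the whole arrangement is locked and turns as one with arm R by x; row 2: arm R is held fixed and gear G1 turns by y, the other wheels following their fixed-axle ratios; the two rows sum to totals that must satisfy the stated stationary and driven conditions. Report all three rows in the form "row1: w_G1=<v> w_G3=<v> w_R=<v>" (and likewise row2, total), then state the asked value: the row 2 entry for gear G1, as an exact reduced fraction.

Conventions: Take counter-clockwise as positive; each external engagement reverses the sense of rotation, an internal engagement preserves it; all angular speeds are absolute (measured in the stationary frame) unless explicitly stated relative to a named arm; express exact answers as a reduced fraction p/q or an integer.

row1: w_G1=1 w_G3=1 w_R=1
row2: w_G1=-1 w_G3=17/71 w_R=0
total: w_G1=0 w_G3=88/71 w_R=1
asked value: -1

planetary set (17T centre, 27T on arm, 71T internal) — Willis relation
row 1: whole set turns with the arm by x
row 2 — arm fixed, fixed-axis ratios: sun y, ring −(17/71)·y, arm 0
boundary: total ω_sun = x + y = 0 and total ω_arm = x = 1  ⇒  y = -1, x = 1
row 2 ring = −(17/71)·(-1) = 17/71
totals (row 1 + row 2): sun 1 + (-1) = 0, ring 1 + 17/71 = 88/71, arm 1 + 0 = 1
asked cell (row2, sun) = -1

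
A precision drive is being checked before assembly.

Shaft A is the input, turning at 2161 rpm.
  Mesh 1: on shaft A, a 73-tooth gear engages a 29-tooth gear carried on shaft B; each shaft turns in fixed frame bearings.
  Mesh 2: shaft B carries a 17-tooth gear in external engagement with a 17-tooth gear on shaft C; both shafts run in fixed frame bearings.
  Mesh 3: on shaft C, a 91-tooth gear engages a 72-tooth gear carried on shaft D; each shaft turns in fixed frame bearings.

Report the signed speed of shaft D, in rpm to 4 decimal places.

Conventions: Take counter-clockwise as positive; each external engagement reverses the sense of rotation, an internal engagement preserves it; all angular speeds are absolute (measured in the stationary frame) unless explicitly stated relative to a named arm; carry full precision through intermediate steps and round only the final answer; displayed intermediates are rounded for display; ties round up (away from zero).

class = fixed-axis compound train [3 meshes; 3 ratios multiply, 3 sense flips]
mesh 1 [73T→29T]: ω = 2161.0000×73/29 = 5439.7586 rpm, sense flips to −
mesh 2 [17T→17T]: ω = 5439.7586×17/17 = 5439.7586 rpm, sense flips to +
mesh 3 [91T→72T]: ω = 5439.7586×91/72 = 6875.2505 rpm, sense flips to −
signed output speed = -6875.2505 rpm

-6875.2505 rpm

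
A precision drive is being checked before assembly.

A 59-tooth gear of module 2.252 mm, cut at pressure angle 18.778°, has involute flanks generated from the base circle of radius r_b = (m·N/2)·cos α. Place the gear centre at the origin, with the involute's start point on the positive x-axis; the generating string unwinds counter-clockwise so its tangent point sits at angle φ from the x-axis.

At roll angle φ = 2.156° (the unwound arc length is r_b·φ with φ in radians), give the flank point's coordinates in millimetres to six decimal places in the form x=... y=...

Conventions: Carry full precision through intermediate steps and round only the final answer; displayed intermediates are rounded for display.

recognized (one wheel, involute flank): single-mesh tooth geometry, m = 2.252, N = 59
pitch radius r_p = m·N/2 = 2.252·59/2 = 66.434000
base radius r_b = r_p·cos α = 66.434000·cos 18.778° = 62.897913
roll angle φ = 2.156° = 0.03762930 rad
x = r_b·(cos φ + φ·sin φ) = 62.942428
y = r_b·(sin φ − φ·cos φ) = 0.001117

x=62.942428 y=0.001117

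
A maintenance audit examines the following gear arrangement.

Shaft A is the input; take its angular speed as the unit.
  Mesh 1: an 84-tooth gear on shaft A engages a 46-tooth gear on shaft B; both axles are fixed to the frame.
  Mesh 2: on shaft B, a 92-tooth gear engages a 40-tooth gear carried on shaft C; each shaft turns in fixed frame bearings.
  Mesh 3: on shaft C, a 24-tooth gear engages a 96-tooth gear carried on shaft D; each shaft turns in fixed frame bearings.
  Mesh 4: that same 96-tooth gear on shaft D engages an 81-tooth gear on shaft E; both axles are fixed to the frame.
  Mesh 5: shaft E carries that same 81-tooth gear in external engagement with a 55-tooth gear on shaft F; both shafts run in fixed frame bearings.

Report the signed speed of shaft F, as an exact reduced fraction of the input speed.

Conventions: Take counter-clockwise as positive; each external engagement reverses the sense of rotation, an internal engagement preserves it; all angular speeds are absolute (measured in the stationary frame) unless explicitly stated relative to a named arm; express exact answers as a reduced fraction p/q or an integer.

-504/275

5-mesh fixed-axis compound train (all bearings frame-fixed)
mesh 1 [84T→46T]: |ω|/ω_in = 1×84/46 = 42/23, sense flips to −
mesh 2 [92T→40T]: |ω|/ω_in = (42/23)×92/40 = 21/5, sense flips to +
mesh 3 [24T→96T]: |ω|/ω_in = (21/5)×24/96 = 21/20, sense flips to −
mesh 4 [96T→81T]: |ω|/ω_in = (21/20)×96/81 = 56/45, sense flips to +
mesh 5 [81T→55T]: |ω|/ω_in = (56/45)×81/55 = 504/275, sense flips to −
signed output speed (× input speed) = -504/275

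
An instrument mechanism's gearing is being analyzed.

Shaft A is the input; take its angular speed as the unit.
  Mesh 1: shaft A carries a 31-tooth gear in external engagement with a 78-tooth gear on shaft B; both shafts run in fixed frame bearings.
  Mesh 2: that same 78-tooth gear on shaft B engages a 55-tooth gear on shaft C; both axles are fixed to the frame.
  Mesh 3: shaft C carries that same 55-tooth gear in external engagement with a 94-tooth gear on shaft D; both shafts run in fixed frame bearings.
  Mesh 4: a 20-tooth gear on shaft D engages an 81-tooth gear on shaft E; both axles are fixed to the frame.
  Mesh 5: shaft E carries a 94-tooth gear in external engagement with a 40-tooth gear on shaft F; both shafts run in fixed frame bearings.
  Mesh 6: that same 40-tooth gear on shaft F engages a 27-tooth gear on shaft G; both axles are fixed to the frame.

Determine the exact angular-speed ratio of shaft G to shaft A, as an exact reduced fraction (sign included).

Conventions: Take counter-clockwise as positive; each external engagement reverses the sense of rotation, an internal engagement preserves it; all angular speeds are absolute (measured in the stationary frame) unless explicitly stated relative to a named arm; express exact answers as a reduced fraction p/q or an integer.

620/2187

class = fixed-axis compound train [6 meshes; 6 ratios multiply, 6 sense flips]
mesh 1 [31T→78T]: running ratio 31/78, sense −
mesh 2 [78T→55T]: running ratio 31/55, sense +
mesh 3 [55T→94T]: running ratio 31/94, sense −
mesh 4 [20T→81T]: running ratio 310/3807, sense +
mesh 5 [94T→40T]: running ratio 31/162, sense −
mesh 6 [40T→27T]: running ratio 620/2187, sense +
ω_out/ω_in = 620/2187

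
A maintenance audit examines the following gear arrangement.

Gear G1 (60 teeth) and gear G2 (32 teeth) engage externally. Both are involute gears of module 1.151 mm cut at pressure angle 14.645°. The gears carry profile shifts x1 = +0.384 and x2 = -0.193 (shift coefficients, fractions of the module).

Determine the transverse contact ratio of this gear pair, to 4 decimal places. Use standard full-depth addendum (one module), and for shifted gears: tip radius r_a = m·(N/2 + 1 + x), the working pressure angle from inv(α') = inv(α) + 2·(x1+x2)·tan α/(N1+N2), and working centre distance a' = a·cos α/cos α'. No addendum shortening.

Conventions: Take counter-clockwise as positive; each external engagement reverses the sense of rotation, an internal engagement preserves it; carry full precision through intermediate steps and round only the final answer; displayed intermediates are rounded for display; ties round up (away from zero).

2.0194

single-mesh involute tooth geometry (60T engaging 32T at module 1.151)
base radii: r_b1 = 33.408151, r_b2 = 17.817681
tip radii: r_a1 = 36.122984, r_a2 = 19.344857
inv(α') = inv(14.645°) + 2·(+0.384-0.193)·tan α/(60+32) = 0.00680092  ⇒  α' = 15.50180°
a' = a·cos α / cos α' = 52.9460·cos 14.645°/cos 15.50180° = 53.159671
action lengths: √(r_a1²−r_b1²) = 13.739192, √(r_a2²−r_b2²) = 7.533508
base pitch p_b = π·m·cos α = 3.498493
CR = (13.739192 + 7.533508 − 53.159671·sin 15.50180°)/3.498493 = 2.019380
contact ratio ≈ 2.0194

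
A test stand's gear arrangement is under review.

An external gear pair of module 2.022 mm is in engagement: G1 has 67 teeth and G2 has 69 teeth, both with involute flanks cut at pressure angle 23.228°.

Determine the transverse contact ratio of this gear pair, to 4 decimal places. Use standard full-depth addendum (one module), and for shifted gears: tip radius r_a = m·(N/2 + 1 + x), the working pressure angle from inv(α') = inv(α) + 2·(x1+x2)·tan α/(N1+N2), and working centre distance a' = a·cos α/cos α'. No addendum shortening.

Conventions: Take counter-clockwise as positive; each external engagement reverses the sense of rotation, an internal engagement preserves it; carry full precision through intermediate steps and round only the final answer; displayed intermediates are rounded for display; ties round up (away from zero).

1.6380

class = single-mesh tooth geometry [involute pair 67T × 69T, m = 2.022]
base radii: r_b1 = 62.246423, r_b2 = 64.104525
tip radii: r_a1 = 69.759000, r_a2 = 71.781000
no profile shift: α' = α, a' = a
action lengths: √(r_a1²−r_b1²) = 31.491284, √(r_a2²−r_b2²) = 32.297397
base pitch p_b = π·m·cos α = 5.837400
CR = (31.491284 + 32.297397 − 137.496000·sin 23.22800°)/5.837400 = 1.637971
contact ratio ≈ 1.6380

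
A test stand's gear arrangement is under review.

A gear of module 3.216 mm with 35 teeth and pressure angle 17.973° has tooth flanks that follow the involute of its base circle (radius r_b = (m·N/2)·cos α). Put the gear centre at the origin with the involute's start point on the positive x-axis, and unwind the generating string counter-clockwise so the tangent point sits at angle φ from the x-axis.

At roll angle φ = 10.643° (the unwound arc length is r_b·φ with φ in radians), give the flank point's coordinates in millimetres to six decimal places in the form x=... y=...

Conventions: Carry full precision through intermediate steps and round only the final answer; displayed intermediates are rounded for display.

x=54.449290 y=0.113981

class = single-mesh tooth geometry [base-circle involute, m = 3.216, 35T]
pitch radius r_p = m·N/2 = 3.216·35/2 = 56.280000
base radius r_b = r_p·cos α = 56.280000·cos 17.973° = 53.533650
roll angle φ = 10.643° = 0.18575539 rad
x = r_b·(cos φ + φ·sin φ) = 54.449290
y = r_b·(sin φ − φ·cos φ) = 0.113981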